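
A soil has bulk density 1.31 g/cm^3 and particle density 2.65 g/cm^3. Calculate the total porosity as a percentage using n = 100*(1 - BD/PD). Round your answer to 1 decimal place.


Step 1: Formula: n = 100 * (1 - BD / PD)
Step 2: n = 100 * (1 - 1.31 / 2.65)
Step 3: n = 100 * (1 - 0.49434)
Step 4: n = 50.6%

50.6


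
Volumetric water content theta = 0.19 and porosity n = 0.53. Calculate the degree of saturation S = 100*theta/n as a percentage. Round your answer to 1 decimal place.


Step 1: S = 100 * theta_v / n
Step 2: S = 100 * 0.19 / 0.53
Step 3: S = 35.8%

35.8


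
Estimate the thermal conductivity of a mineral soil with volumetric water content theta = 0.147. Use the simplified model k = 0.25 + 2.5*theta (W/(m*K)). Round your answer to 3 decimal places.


Step 1: k = 0.25 + 2.5 * theta
Step 2: k = 0.25 + 2.5 * 0.147
Step 3: k = 0.25 + 0.368
Step 4: k = 0.618 W/(m*K)

0.618


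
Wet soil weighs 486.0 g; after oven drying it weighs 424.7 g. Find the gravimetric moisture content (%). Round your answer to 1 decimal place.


Step 1: Water mass = wet - dry = 486.0 - 424.7 = 61.3 g
Step 2: w = 100 * water mass / dry mass
Step 3: w = 100 * 61.3 / 424.7 = 14.4%

14.4


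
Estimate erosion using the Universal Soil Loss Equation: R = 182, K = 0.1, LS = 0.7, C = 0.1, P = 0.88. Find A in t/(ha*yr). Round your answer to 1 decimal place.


Step 1: A = R * K * LS * C * P
Step 2: R * K = 182 * 0.1 = 18.2
Step 3: (R*K) * LS = 18.2 * 0.7 = 12.74
Step 4: * C * P = 12.74 * 0.1 * 0.88 = 1.1
Step 5: A = 1.1 t/(ha*yr)

1.1


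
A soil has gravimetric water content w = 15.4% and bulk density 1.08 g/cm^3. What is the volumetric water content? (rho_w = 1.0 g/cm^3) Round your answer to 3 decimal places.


Step 1: theta = (w / 100) * BD / rho_w
Step 2: theta = (15.4 / 100) * 1.08 / 1.0
Step 3: theta = 0.154 * 1.08
Step 4: theta = 0.166

0.166


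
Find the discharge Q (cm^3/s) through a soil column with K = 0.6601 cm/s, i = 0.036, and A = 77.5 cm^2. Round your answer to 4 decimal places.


Step 1: Apply Darcy's law: Q = K * i * A
Step 2: Q = 0.6601 * 0.036 * 77.5
Step 3: Q = 1.8417 cm^3/s

1.8417


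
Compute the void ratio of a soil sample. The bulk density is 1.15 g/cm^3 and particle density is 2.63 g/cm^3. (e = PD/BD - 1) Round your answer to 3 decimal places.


Step 1: e = PD / BD - 1
Step 2: e = 2.63 / 1.15 - 1
Step 3: e = 2.28696 - 1
Step 4: e = 1.287

1.287


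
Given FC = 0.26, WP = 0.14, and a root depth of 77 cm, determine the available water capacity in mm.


Step 1: Available water = (FC - WP) * depth * 10
Step 2: AW = (0.26 - 0.14) * 77 * 10
Step 3: AW = 0.12 * 77 * 10
Step 4: AW = 92.4 mm

92.4


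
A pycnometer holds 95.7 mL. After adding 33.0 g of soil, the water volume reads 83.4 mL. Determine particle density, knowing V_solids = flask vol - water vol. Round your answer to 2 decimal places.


Step 1: Volume of solids = flask volume - water volume with soil
Step 2: V_solids = 95.7 - 83.4 = 12.3 mL
Step 3: Particle density = mass / V_solids = 33.0 / 12.3 = 2.68 g/cm^3

2.68


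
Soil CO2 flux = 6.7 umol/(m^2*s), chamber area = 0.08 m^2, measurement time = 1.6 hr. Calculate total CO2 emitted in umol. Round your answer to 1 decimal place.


Step 1: Convert time to seconds: 1.6 hr * 3600 = 5760.0 s
Step 2: Total = flux * area * time_s
Step 3: Total = 6.7 * 0.08 * 5760.0
Step 4: Total = 3087.4 umol

3087.4


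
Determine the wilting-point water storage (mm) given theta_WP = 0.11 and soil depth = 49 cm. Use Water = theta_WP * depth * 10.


Step 1: Water (mm) = theta_WP * depth * 10
Step 2: Water = 0.11 * 49 * 10
Step 3: Water = 53.9 mm

53.9


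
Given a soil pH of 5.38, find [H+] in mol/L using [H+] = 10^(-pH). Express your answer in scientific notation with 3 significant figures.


Step 1: [H+] = 10^(-pH)
Step 2: [H+] = 10^(-5.38)
Step 3: [H+] = 4.17e-06 mol/L

4.17e-06


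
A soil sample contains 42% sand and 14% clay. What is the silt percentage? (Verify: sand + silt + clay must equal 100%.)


Step 1: sand + silt + clay = 100%
Step 2: silt = 100 - sand - clay
Step 3: silt = 100 - 42 - 14
Step 4: silt = 44%

44


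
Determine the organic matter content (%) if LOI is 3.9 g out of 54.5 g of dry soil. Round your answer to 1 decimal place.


Step 1: OM% = 100 * LOI / sample mass
Step 2: OM = 100 * 3.9 / 54.5
Step 3: OM = 7.2%

7.2


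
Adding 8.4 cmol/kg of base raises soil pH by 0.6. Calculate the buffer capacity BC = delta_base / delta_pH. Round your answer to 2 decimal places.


Step 1: BC = change in base / change in pH
Step 2: BC = 8.4 / 0.6
Step 3: BC = 14.0 cmol/(kg*pH unit)

14.0


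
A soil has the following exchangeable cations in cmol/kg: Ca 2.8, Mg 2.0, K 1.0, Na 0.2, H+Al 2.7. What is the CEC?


Step 1: CEC = Ca + Mg + K + Na + (H+Al)
Step 2: CEC = 2.8 + 2.0 + 1.0 + 0.2 + 2.7
Step 3: CEC = 8.7 cmol/kg

8.7


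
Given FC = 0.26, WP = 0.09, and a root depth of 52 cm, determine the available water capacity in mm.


Step 1: Available water = (FC - WP) * depth * 10
Step 2: AW = (0.26 - 0.09) * 52 * 10
Step 3: AW = 0.17 * 52 * 10
Step 4: AW = 88.4 mm

88.4


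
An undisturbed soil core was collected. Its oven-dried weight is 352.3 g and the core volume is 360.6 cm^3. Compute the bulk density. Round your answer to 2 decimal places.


Step 1: Identify the formula: BD = dry mass / volume
Step 2: Substitute values: BD = 352.3 / 360.6
Step 3: BD = 0.98 g/cm^3

0.98


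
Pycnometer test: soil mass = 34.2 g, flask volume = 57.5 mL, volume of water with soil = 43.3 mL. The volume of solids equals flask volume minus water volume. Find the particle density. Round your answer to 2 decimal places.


Step 1: Volume of solids = flask volume - water volume with soil
Step 2: V_solids = 57.5 - 43.3 = 14.2 mL
Step 3: Particle density = mass / V_solids = 34.2 / 14.2 = 2.41 g/cm^3

2.41


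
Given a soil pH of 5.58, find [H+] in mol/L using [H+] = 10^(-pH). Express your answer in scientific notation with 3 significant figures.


Step 1: [H+] = 10^(-pH)
Step 2: [H+] = 10^(-5.58)
Step 3: [H+] = 2.63e-06 mol/L

2.63e-06


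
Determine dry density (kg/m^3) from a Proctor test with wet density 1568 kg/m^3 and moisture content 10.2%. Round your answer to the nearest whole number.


Step 1: Dry density = wet density / (1 + w/100)
Step 2: Dry density = 1568 / (1 + 10.2/100)
Step 3: Dry density = 1568 / 1.102
Step 4: Dry density = 1423 kg/m^3

1423


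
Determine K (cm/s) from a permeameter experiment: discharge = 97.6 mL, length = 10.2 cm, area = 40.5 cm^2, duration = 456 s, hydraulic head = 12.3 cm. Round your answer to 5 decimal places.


Step 1: K = Q * L / (A * t * h)
Step 2: Numerator = 97.6 * 10.2 = 995.52
Step 3: Denominator = 40.5 * 456 * 12.3 = 227156.4
Step 4: K = 995.52 / 227156.4 = 0.00438 cm/s

0.00438


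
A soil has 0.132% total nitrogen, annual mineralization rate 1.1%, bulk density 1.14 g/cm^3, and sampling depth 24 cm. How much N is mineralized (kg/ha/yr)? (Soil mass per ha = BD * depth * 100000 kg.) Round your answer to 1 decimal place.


Step 1: Soil mass per ha = BD * depth * 100000 = 1.14 * 24 * 100000 = 2736000 kg
Step 2: Total N pool = soil mass * N%/100 = 2736000 * 0.132/100 = 3611.52 kg/ha
Step 3: N mineralized = N pool * rate%/100 = 3611.52 * 1.1/100 = 39.7 kg/ha/yr

39.7


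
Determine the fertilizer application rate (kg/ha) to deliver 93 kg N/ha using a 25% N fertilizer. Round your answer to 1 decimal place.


Step 1: Fertilizer rate = target N / (N content / 100)
Step 2: Rate = 93 / (25 / 100)
Step 3: Rate = 93 / 0.25
Step 4: Rate = 372.0 kg/ha

372.0


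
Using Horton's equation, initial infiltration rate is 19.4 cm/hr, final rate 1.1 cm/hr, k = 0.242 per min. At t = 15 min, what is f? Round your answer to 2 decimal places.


Step 1: f = fc + (f0 - fc) * exp(-k * t)
Step 2: exp(-0.242 * 15) = 0.026516
Step 3: f = 1.1 + (19.4 - 1.1) * 0.026516
Step 4: f = 1.1 + 18.3 * 0.026516
Step 5: f = 1.59 cm/hr

1.59


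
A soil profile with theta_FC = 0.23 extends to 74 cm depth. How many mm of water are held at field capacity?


Step 1: Water (mm) = theta_FC * depth (cm) * 10
Step 2: Water = 0.23 * 74 * 10
Step 3: Water = 170.2 mm

170.2


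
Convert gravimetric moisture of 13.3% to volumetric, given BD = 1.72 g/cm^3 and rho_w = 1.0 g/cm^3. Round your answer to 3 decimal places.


Step 1: theta = (w / 100) * BD / rho_w
Step 2: theta = (13.3 / 100) * 1.72 / 1.0
Step 3: theta = 0.133 * 1.72
Step 4: theta = 0.229

0.229


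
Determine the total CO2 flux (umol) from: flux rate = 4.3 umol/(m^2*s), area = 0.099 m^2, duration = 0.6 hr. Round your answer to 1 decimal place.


Step 1: Convert time to seconds: 0.6 hr * 3600 = 2160.0 s
Step 2: Total = flux * area * time_s
Step 3: Total = 4.3 * 0.099 * 2160.0
Step 4: Total = 919.5 umol

919.5


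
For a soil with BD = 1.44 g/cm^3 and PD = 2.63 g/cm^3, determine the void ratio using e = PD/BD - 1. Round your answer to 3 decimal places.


Step 1: e = PD / BD - 1
Step 2: e = 2.63 / 1.44 - 1
Step 3: e = 1.82639 - 1
Step 4: e = 0.826

0.826


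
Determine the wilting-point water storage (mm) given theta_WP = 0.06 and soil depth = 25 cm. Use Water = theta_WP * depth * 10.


Step 1: Water (mm) = theta_WP * depth * 10
Step 2: Water = 0.06 * 25 * 10
Step 3: Water = 15.0 mm

15.0


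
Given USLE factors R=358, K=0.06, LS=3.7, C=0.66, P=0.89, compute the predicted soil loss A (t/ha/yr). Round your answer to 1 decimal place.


Step 1: A = R * K * LS * C * P
Step 2: R * K = 358 * 0.06 = 21.48
Step 3: (R*K) * LS = 21.48 * 3.7 = 79.476
Step 4: * C * P = 79.476 * 0.66 * 0.89 = 46.7
Step 5: A = 46.7 t/(ha*yr)

46.7


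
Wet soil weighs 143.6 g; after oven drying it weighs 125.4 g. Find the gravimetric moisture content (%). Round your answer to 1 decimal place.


Step 1: Water mass = wet - dry = 143.6 - 125.4 = 18.2 g
Step 2: w = 100 * water mass / dry mass
Step 3: w = 100 * 18.2 / 125.4 = 14.5%

14.5


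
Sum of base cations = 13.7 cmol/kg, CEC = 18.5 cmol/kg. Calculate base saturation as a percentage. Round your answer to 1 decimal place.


Step 1: BS = 100 * (sum of bases) / CEC
Step 2: BS = 100 * 13.7 / 18.5
Step 3: BS = 74.1%

74.1


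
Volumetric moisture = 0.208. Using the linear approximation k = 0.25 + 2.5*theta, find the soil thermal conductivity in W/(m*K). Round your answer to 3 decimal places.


Step 1: k = 0.25 + 2.5 * theta
Step 2: k = 0.25 + 2.5 * 0.208
Step 3: k = 0.25 + 0.52
Step 4: k = 0.77 W/(m*K)

0.77


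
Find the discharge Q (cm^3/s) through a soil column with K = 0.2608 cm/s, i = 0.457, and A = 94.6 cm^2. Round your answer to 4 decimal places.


Step 1: Apply Darcy's law: Q = K * i * A
Step 2: Q = 0.2608 * 0.457 * 94.6
Step 3: Q = 11.275 cm^3/s

11.275


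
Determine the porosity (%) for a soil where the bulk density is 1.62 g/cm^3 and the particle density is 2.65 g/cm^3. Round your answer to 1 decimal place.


Step 1: Formula: n = 100 * (1 - BD / PD)
Step 2: n = 100 * (1 - 1.62 / 2.65)
Step 3: n = 100 * (1 - 0.61132)
Step 4: n = 38.9%

38.9


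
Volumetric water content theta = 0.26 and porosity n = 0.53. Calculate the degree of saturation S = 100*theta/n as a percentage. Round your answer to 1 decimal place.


Step 1: S = 100 * theta_v / n
Step 2: S = 100 * 0.26 / 0.53
Step 3: S = 49.1%

49.1


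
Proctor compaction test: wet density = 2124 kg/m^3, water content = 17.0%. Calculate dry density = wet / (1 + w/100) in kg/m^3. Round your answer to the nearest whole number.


Step 1: Dry density = wet density / (1 + w/100)
Step 2: Dry density = 2124 / (1 + 17.0/100)
Step 3: Dry density = 2124 / 1.17
Step 4: Dry density = 1815 kg/m^3

1815


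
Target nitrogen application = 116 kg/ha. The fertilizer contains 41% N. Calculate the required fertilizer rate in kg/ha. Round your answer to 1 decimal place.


Step 1: Fertilizer rate = target N / (N content / 100)
Step 2: Rate = 116 / (41 / 100)
Step 3: Rate = 116 / 0.41
Step 4: Rate = 282.9 kg/ha

282.9


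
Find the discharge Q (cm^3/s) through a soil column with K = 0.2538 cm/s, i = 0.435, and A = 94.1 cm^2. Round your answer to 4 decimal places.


Step 1: Apply Darcy's law: Q = K * i * A
Step 2: Q = 0.2538 * 0.435 * 94.1
Step 3: Q = 10.3889 cm^3/s

10.3889


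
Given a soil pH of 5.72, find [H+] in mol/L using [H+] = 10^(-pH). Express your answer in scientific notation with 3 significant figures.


Step 1: [H+] = 10^(-pH)
Step 2: [H+] = 10^(-5.72)
Step 3: [H+] = 1.91e-06 mol/L

1.91e-06


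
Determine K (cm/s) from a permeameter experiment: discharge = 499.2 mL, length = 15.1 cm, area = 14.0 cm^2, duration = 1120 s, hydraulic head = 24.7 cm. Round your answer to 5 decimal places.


Step 1: K = Q * L / (A * t * h)
Step 2: Numerator = 499.2 * 15.1 = 7537.92
Step 3: Denominator = 14.0 * 1120 * 24.7 = 387296.0
Step 4: K = 7537.92 / 387296.0 = 0.01946 cm/s

0.01946


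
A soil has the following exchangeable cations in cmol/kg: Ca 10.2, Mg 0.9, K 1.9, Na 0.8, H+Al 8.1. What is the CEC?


Step 1: CEC = Ca + Mg + K + Na + (H+Al)
Step 2: CEC = 10.2 + 0.9 + 1.9 + 0.8 + 8.1
Step 3: CEC = 21.9 cmol/kg

21.9


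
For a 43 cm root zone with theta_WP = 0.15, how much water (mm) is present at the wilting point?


Step 1: Water (mm) = theta_WP * depth * 10
Step 2: Water = 0.15 * 43 * 10
Step 3: Water = 64.5 mm

64.5


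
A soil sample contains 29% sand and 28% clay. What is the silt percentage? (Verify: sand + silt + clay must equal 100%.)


Step 1: sand + silt + clay = 100%
Step 2: silt = 100 - sand - clay
Step 3: silt = 100 - 29 - 28
Step 4: silt = 43%

43


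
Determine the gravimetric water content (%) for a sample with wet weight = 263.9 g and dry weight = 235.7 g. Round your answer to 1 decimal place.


Step 1: Water mass = wet - dry = 263.9 - 235.7 = 28.2 g
Step 2: w = 100 * water mass / dry mass
Step 3: w = 100 * 28.2 / 235.7 = 12.0%

12.0


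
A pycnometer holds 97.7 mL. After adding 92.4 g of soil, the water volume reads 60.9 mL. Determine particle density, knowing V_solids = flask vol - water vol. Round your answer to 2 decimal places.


Step 1: Volume of solids = flask volume - water volume with soil
Step 2: V_solids = 97.7 - 60.9 = 36.8 mL
Step 3: Particle density = mass / V_solids = 92.4 / 36.8 = 2.51 g/cm^3

2.51


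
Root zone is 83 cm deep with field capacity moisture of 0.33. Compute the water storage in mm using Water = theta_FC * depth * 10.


Step 1: Water (mm) = theta_FC * depth (cm) * 10
Step 2: Water = 0.33 * 83 * 10
Step 3: Water = 273.9 mm

273.9


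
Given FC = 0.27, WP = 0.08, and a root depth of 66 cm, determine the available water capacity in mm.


Step 1: Available water = (FC - WP) * depth * 10
Step 2: AW = (0.27 - 0.08) * 66 * 10
Step 3: AW = 0.19 * 66 * 10
Step 4: AW = 125.4 mm

125.4


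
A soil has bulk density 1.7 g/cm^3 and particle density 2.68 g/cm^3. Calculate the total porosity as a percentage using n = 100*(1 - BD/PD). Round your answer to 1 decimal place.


Step 1: Formula: n = 100 * (1 - BD / PD)
Step 2: n = 100 * (1 - 1.7 / 2.68)
Step 3: n = 100 * (1 - 0.63433)
Step 4: n = 36.6%

36.6


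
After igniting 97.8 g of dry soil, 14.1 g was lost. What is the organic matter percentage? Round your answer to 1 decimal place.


Step 1: OM% = 100 * LOI / sample mass
Step 2: OM = 100 * 14.1 / 97.8
Step 3: OM = 14.4%

14.4


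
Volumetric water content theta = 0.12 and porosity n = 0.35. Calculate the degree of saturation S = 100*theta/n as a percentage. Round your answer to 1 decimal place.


Step 1: S = 100 * theta_v / n
Step 2: S = 100 * 0.12 / 0.35
Step 3: S = 34.3%

34.3


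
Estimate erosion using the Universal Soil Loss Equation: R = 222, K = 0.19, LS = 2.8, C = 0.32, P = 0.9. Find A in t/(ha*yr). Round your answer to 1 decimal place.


Step 1: A = R * K * LS * C * P
Step 2: R * K = 222 * 0.19 = 42.18
Step 3: (R*K) * LS = 42.18 * 2.8 = 118.104
Step 4: * C * P = 118.104 * 0.32 * 0.9 = 34.0
Step 5: A = 34.0 t/(ha*yr)

34.0


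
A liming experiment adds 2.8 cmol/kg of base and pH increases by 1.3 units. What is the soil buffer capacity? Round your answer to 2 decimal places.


Step 1: BC = change in base / change in pH
Step 2: BC = 2.8 / 1.3
Step 3: BC = 2.15 cmol/(kg*pH unit)

2.15


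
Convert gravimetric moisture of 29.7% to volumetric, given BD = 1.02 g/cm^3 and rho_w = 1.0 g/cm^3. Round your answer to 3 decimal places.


Step 1: theta = (w / 100) * BD / rho_w
Step 2: theta = (29.7 / 100) * 1.02 / 1.0
Step 3: theta = 0.297 * 1.02
Step 4: theta = 0.303

0.303


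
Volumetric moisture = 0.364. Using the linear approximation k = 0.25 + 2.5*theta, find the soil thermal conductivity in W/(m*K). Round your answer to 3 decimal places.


Step 1: k = 0.25 + 2.5 * theta
Step 2: k = 0.25 + 2.5 * 0.364
Step 3: k = 0.25 + 0.91
Step 4: k = 1.16 W/(m*K)

1.16


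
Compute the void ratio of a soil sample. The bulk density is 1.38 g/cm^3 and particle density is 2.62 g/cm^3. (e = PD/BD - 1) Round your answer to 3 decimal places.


Step 1: e = PD / BD - 1
Step 2: e = 2.62 / 1.38 - 1
Step 3: e = 1.89855 - 1
Step 4: e = 0.899

0.899


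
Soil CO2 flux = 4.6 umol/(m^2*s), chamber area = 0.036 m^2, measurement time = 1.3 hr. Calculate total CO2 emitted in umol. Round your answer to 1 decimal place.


Step 1: Convert time to seconds: 1.3 hr * 3600 = 4680.0 s
Step 2: Total = flux * area * time_s
Step 3: Total = 4.6 * 0.036 * 4680.0
Step 4: Total = 775.0 umol

775.0


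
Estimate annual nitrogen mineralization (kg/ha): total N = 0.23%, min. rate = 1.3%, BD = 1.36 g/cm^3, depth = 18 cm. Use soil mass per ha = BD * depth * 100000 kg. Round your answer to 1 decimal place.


Step 1: Soil mass per ha = BD * depth * 100000 = 1.36 * 18 * 100000 = 2448000 kg
Step 2: Total N pool = soil mass * N%/100 = 2448000 * 0.23/100 = 5630.4 kg/ha
Step 3: N mineralized = N pool * rate%/100 = 5630.4 * 1.3/100 = 73.2 kg/ha/yr

73.2


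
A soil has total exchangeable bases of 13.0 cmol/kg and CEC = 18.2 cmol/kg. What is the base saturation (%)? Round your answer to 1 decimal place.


Step 1: BS = 100 * (sum of bases) / CEC
Step 2: BS = 100 * 13.0 / 18.2
Step 3: BS = 71.4%

71.4


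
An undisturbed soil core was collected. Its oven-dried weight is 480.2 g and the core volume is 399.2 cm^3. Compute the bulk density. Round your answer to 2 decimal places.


Step 1: Identify the formula: BD = dry mass / volume
Step 2: Substitute values: BD = 480.2 / 399.2
Step 3: BD = 1.2 g/cm^3

1.2


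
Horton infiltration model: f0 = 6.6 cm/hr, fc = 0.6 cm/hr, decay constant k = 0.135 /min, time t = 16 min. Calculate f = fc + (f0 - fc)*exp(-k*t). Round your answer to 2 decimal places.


Step 1: f = fc + (f0 - fc) * exp(-k * t)
Step 2: exp(-0.135 * 16) = 0.115325
Step 3: f = 0.6 + (6.6 - 0.6) * 0.115325
Step 4: f = 0.6 + 6.0 * 0.115325
Step 5: f = 1.29 cm/hr

1.29


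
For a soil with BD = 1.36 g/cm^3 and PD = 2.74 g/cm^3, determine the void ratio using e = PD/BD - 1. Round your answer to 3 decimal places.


Step 1: e = PD / BD - 1
Step 2: e = 2.74 / 1.36 - 1
Step 3: e = 2.01471 - 1
Step 4: e = 1.015

1.015


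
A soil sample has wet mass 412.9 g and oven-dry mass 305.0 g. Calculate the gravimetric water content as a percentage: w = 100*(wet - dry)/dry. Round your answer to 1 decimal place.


Step 1: Water mass = wet - dry = 412.9 - 305.0 = 107.9 g
Step 2: w = 100 * water mass / dry mass
Step 3: w = 100 * 107.9 / 305.0 = 35.4%

35.4


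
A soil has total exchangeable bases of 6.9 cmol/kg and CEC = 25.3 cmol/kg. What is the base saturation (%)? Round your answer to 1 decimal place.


Step 1: BS = 100 * (sum of bases) / CEC
Step 2: BS = 100 * 6.9 / 25.3
Step 3: BS = 27.3%

27.3


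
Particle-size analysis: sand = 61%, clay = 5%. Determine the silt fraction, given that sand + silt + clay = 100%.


Step 1: sand + silt + clay = 100%
Step 2: silt = 100 - sand - clay
Step 3: silt = 100 - 61 - 5
Step 4: silt = 34%

34


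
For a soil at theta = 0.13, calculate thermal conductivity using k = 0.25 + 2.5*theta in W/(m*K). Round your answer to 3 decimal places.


Step 1: k = 0.25 + 2.5 * theta
Step 2: k = 0.25 + 2.5 * 0.13
Step 3: k = 0.25 + 0.325
Step 4: k = 0.575 W/(m*K)

0.575


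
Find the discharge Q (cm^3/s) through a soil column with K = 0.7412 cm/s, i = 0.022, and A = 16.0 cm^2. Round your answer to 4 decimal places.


Step 1: Apply Darcy's law: Q = K * i * A
Step 2: Q = 0.7412 * 0.022 * 16.0
Step 3: Q = 0.2609 cm^3/s

0.2609


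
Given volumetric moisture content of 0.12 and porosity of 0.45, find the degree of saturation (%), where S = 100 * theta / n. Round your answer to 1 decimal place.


Step 1: S = 100 * theta_v / n
Step 2: S = 100 * 0.12 / 0.45
Step 3: S = 26.7%

26.7


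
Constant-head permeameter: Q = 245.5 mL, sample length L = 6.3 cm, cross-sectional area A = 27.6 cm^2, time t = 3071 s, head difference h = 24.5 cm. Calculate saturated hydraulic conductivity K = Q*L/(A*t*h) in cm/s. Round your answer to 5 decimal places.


Step 1: K = Q * L / (A * t * h)
Step 2: Numerator = 245.5 * 6.3 = 1546.65
Step 3: Denominator = 27.6 * 3071 * 24.5 = 2076610.2
Step 4: K = 1546.65 / 2076610.2 = 0.00074 cm/s

0.00074


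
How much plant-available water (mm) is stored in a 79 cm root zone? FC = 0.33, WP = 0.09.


Step 1: Available water = (FC - WP) * depth * 10
Step 2: AW = (0.33 - 0.09) * 79 * 10
Step 3: AW = 0.24 * 79 * 10
Step 4: AW = 189.6 mm

189.6


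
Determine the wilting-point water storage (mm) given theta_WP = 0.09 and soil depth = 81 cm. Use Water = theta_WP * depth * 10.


Step 1: Water (mm) = theta_WP * depth * 10
Step 2: Water = 0.09 * 81 * 10
Step 3: Water = 72.9 mm

72.9


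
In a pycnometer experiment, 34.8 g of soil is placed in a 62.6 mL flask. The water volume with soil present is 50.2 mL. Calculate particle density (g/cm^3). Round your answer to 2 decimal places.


Step 1: Volume of solids = flask volume - water volume with soil
Step 2: V_solids = 62.6 - 50.2 = 12.4 mL
Step 3: Particle density = mass / V_solids = 34.8 / 12.4 = 2.81 g/cm^3

2.81


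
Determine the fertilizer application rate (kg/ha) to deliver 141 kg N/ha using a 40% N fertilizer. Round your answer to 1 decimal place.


Step 1: Fertilizer rate = target N / (N content / 100)
Step 2: Rate = 141 / (40 / 100)
Step 3: Rate = 141 / 0.4
Step 4: Rate = 352.5 kg/ha

352.5


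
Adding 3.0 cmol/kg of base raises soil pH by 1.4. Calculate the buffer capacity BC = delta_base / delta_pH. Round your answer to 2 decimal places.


Step 1: BC = change in base / change in pH
Step 2: BC = 3.0 / 1.4
Step 3: BC = 2.14 cmol/(kg*pH unit)

2.14


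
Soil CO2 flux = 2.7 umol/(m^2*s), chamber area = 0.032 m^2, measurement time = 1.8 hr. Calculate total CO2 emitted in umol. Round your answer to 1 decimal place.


Step 1: Convert time to seconds: 1.8 hr * 3600 = 6480.0 s
Step 2: Total = flux * area * time_s
Step 3: Total = 2.7 * 0.032 * 6480.0
Step 4: Total = 559.9 umol

559.9


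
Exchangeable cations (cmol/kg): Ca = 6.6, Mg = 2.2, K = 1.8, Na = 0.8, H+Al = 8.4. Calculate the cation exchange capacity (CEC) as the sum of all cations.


Step 1: CEC = Ca + Mg + K + Na + (H+Al)
Step 2: CEC = 6.6 + 2.2 + 1.8 + 0.8 + 8.4
Step 3: CEC = 19.8 cmol/kg

19.8


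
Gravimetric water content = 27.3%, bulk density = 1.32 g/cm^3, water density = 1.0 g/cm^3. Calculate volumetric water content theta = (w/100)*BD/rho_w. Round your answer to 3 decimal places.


Step 1: theta = (w / 100) * BD / rho_w
Step 2: theta = (27.3 / 100) * 1.32 / 1.0
Step 3: theta = 0.273 * 1.32
Step 4: theta = 0.36

0.36


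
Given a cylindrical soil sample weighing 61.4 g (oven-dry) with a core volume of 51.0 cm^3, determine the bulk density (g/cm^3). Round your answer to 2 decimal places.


Step 1: Identify the formula: BD = dry mass / volume
Step 2: Substitute values: BD = 61.4 / 51.0
Step 3: BD = 1.2 g/cm^3

1.2


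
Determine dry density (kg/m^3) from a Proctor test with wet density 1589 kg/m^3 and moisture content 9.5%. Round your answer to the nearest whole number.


Step 1: Dry density = wet density / (1 + w/100)
Step 2: Dry density = 1589 / (1 + 9.5/100)
Step 3: Dry density = 1589 / 1.095
Step 4: Dry density = 1451 kg/m^3

1451


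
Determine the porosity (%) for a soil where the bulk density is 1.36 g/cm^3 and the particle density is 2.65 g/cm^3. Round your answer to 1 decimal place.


Step 1: Formula: n = 100 * (1 - BD / PD)
Step 2: n = 100 * (1 - 1.36 / 2.65)
Step 3: n = 100 * (1 - 0.51321)
Step 4: n = 48.7%

48.7


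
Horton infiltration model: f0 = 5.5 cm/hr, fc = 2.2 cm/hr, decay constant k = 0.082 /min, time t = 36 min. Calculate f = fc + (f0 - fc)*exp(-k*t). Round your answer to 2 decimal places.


Step 1: f = fc + (f0 - fc) * exp(-k * t)
Step 2: exp(-0.082 * 36) = 0.052235
Step 3: f = 2.2 + (5.5 - 2.2) * 0.052235
Step 4: f = 2.2 + 3.3 * 0.052235
Step 5: f = 2.37 cm/hr

2.37


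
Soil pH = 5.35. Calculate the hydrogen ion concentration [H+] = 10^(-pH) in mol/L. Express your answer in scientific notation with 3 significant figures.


Step 1: [H+] = 10^(-pH)
Step 2: [H+] = 10^(-5.35)
Step 3: [H+] = 4.47e-06 mol/L

4.47e-06


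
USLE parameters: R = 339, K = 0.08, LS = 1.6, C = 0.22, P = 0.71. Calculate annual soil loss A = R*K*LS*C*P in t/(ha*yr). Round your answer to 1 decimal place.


Step 1: A = R * K * LS * C * P
Step 2: R * K = 339 * 0.08 = 27.12
Step 3: (R*K) * LS = 27.12 * 1.6 = 43.392
Step 4: * C * P = 43.392 * 0.22 * 0.71 = 6.8
Step 5: A = 6.8 t/(ha*yr)

6.8


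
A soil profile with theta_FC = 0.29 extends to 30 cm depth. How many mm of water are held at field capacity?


Step 1: Water (mm) = theta_FC * depth (cm) * 10
Step 2: Water = 0.29 * 30 * 10
Step 3: Water = 87.0 mm

87.0


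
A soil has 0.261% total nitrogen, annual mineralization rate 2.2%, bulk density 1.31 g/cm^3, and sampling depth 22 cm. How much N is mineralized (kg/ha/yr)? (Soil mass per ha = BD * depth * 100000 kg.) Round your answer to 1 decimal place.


Step 1: Soil mass per ha = BD * depth * 100000 = 1.31 * 22 * 100000 = 2882000 kg
Step 2: Total N pool = soil mass * N%/100 = 2882000 * 0.261/100 = 7522.02 kg/ha
Step 3: N mineralized = N pool * rate%/100 = 7522.02 * 2.2/100 = 165.5 kg/ha/yr

165.5


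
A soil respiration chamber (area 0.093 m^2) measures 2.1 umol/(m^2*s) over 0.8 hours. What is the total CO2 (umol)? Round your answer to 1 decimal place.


Step 1: Convert time to seconds: 0.8 hr * 3600 = 2880.0 s
Step 2: Total = flux * area * time_s
Step 3: Total = 2.1 * 0.093 * 2880.0
Step 4: Total = 562.5 umol

562.5


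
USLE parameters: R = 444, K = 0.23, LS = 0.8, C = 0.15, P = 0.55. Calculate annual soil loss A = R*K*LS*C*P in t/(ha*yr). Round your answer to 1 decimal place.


Step 1: A = R * K * LS * C * P
Step 2: R * K = 444 * 0.23 = 102.12
Step 3: (R*K) * LS = 102.12 * 0.8 = 81.696
Step 4: * C * P = 81.696 * 0.15 * 0.55 = 6.7
Step 5: A = 6.7 t/(ha*yr)

6.7


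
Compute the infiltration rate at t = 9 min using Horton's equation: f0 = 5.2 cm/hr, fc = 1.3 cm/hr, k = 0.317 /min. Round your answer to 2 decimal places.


Step 1: f = fc + (f0 - fc) * exp(-k * t)
Step 2: exp(-0.317 * 9) = 0.057671
Step 3: f = 1.3 + (5.2 - 1.3) * 0.057671
Step 4: f = 1.3 + 3.9 * 0.057671
Step 5: f = 1.52 cm/hr

1.52


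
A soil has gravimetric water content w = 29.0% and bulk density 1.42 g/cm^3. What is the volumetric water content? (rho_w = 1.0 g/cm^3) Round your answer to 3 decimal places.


Step 1: theta = (w / 100) * BD / rho_w
Step 2: theta = (29.0 / 100) * 1.42 / 1.0
Step 3: theta = 0.29 * 1.42
Step 4: theta = 0.412

0.412


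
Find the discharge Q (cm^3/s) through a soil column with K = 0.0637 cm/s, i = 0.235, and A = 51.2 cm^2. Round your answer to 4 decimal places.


Step 1: Apply Darcy's law: Q = K * i * A
Step 2: Q = 0.0637 * 0.235 * 51.2
Step 3: Q = 0.7664 cm^3/s

0.7664


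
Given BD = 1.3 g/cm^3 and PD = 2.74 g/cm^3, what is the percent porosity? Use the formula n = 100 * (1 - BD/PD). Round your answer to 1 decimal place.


Step 1: Formula: n = 100 * (1 - BD / PD)
Step 2: n = 100 * (1 - 1.3 / 2.74)
Step 3: n = 100 * (1 - 0.47445)
Step 4: n = 52.6%

52.6


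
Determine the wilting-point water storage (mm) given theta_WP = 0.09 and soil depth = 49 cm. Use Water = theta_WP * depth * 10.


Step 1: Water (mm) = theta_WP * depth * 10
Step 2: Water = 0.09 * 49 * 10
Step 3: Water = 44.1 mm

44.1


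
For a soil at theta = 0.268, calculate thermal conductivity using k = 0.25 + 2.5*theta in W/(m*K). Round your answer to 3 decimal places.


Step 1: k = 0.25 + 2.5 * theta
Step 2: k = 0.25 + 2.5 * 0.268
Step 3: k = 0.25 + 0.67
Step 4: k = 0.92 W/(m*K)

0.92


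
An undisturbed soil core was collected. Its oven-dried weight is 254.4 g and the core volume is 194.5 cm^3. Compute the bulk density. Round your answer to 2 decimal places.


Step 1: Identify the formula: BD = dry mass / volume
Step 2: Substitute values: BD = 254.4 / 194.5
Step 3: BD = 1.31 g/cm^3

1.31


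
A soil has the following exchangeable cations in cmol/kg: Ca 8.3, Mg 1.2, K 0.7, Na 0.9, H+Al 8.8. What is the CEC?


Step 1: CEC = Ca + Mg + K + Na + (H+Al)
Step 2: CEC = 8.3 + 1.2 + 0.7 + 0.9 + 8.8
Step 3: CEC = 19.9 cmol/kg

19.9


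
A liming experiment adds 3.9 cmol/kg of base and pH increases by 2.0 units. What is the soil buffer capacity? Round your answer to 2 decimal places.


Step 1: BC = change in base / change in pH
Step 2: BC = 3.9 / 2.0
Step 3: BC = 1.95 cmol/(kg*pH unit)

1.95


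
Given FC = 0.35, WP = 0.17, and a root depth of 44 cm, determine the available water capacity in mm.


Step 1: Available water = (FC - WP) * depth * 10
Step 2: AW = (0.35 - 0.17) * 44 * 10
Step 3: AW = 0.18 * 44 * 10
Step 4: AW = 79.2 mm

79.2


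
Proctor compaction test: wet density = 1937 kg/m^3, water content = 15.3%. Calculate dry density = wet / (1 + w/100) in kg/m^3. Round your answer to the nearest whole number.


Step 1: Dry density = wet density / (1 + w/100)
Step 2: Dry density = 1937 / (1 + 15.3/100)
Step 3: Dry density = 1937 / 1.153
Step 4: Dry density = 1680 kg/m^3

1680


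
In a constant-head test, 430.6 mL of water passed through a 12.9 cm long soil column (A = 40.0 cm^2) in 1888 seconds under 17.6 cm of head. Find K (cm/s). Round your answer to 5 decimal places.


Step 1: K = Q * L / (A * t * h)
Step 2: Numerator = 430.6 * 12.9 = 5554.74
Step 3: Denominator = 40.0 * 1888 * 17.6 = 1329152.0
Step 4: K = 5554.74 / 1329152.0 = 0.00418 cm/s

0.00418


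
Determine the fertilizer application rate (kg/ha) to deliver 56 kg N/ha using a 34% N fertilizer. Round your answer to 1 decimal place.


Step 1: Fertilizer rate = target N / (N content / 100)
Step 2: Rate = 56 / (34 / 100)
Step 3: Rate = 56 / 0.34
Step 4: Rate = 164.7 kg/ha

164.7


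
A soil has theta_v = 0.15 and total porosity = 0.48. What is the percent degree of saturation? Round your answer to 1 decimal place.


Step 1: S = 100 * theta_v / n
Step 2: S = 100 * 0.15 / 0.48
Step 3: S = 31.3%

31.3


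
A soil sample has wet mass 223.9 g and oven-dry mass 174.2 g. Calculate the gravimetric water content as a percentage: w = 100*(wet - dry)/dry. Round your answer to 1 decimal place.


Step 1: Water mass = wet - dry = 223.9 - 174.2 = 49.7 g
Step 2: w = 100 * water mass / dry mass
Step 3: w = 100 * 49.7 / 174.2 = 28.5%

28.5


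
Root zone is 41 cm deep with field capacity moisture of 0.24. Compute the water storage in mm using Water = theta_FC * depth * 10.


Step 1: Water (mm) = theta_FC * depth (cm) * 10
Step 2: Water = 0.24 * 41 * 10
Step 3: Water = 98.4 mm

98.4


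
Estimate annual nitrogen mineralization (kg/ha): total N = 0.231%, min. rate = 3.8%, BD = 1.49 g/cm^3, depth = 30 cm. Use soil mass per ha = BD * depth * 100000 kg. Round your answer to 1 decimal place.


Step 1: Soil mass per ha = BD * depth * 100000 = 1.49 * 30 * 100000 = 4470000 kg
Step 2: Total N pool = soil mass * N%/100 = 4470000 * 0.231/100 = 10325.7 kg/ha
Step 3: N mineralized = N pool * rate%/100 = 10325.7 * 3.8/100 = 392.4 kg/ha/yr

392.4


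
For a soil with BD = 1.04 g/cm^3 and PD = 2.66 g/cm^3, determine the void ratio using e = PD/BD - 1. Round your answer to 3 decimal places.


Step 1: e = PD / BD - 1
Step 2: e = 2.66 / 1.04 - 1
Step 3: e = 2.55769 - 1
Step 4: e = 1.558

1.558


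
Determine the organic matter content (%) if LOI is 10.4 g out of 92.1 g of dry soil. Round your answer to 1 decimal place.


Step 1: OM% = 100 * LOI / sample mass
Step 2: OM = 100 * 10.4 / 92.1
Step 3: OM = 11.3%

11.3


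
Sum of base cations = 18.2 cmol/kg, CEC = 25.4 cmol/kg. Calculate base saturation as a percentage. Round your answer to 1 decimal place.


Step 1: BS = 100 * (sum of bases) / CEC
Step 2: BS = 100 * 18.2 / 25.4
Step 3: BS = 71.7%

71.7


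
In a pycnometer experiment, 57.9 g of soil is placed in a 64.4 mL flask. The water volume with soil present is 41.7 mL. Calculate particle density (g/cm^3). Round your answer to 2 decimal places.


Step 1: Volume of solids = flask volume - water volume with soil
Step 2: V_solids = 64.4 - 41.7 = 22.7 mL
Step 3: Particle density = mass / V_solids = 57.9 / 22.7 = 2.55 g/cm^3

2.55


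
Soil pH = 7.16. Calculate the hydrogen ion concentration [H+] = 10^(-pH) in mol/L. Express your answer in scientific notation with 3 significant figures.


Step 1: [H+] = 10^(-pH)
Step 2: [H+] = 10^(-7.16)
Step 3: [H+] = 6.92e-08 mol/L

6.92e-08


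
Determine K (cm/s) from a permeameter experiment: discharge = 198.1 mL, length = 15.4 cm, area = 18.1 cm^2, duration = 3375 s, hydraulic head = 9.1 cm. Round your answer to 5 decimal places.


Step 1: K = Q * L / (A * t * h)
Step 2: Numerator = 198.1 * 15.4 = 3050.74
Step 3: Denominator = 18.1 * 3375 * 9.1 = 555896.25
Step 4: K = 3050.74 / 555896.25 = 0.00549 cm/s

0.00549


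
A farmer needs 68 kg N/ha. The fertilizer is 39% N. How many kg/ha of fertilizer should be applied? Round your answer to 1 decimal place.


Step 1: Fertilizer rate = target N / (N content / 100)
Step 2: Rate = 68 / (39 / 100)
Step 3: Rate = 68 / 0.39
Step 4: Rate = 174.4 kg/ha

174.4


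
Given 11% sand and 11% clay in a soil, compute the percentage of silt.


Step 1: sand + silt + clay = 100%
Step 2: silt = 100 - sand - clay
Step 3: silt = 100 - 11 - 11
Step 4: silt = 78%

78


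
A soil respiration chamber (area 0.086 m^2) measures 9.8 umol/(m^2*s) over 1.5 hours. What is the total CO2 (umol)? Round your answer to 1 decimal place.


Step 1: Convert time to seconds: 1.5 hr * 3600 = 5400.0 s
Step 2: Total = flux * area * time_s
Step 3: Total = 9.8 * 0.086 * 5400.0
Step 4: Total = 4551.1 umol

4551.1


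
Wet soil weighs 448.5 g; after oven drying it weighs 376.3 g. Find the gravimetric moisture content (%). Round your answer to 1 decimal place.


Step 1: Water mass = wet - dry = 448.5 - 376.3 = 72.2 g
Step 2: w = 100 * water mass / dry mass
Step 3: w = 100 * 72.2 / 376.3 = 19.2%

19.2


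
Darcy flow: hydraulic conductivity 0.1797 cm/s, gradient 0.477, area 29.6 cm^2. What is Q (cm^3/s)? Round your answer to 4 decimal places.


Step 1: Apply Darcy's law: Q = K * i * A
Step 2: Q = 0.1797 * 0.477 * 29.6
Step 3: Q = 2.5372 cm^3/s

2.5372


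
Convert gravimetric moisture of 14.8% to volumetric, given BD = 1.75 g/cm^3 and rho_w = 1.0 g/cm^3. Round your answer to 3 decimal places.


Step 1: theta = (w / 100) * BD / rho_w
Step 2: theta = (14.8 / 100) * 1.75 / 1.0
Step 3: theta = 0.148 * 1.75
Step 4: theta = 0.259

0.259


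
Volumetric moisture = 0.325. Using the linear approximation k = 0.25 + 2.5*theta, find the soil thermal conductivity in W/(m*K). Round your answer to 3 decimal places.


Step 1: k = 0.25 + 2.5 * theta
Step 2: k = 0.25 + 2.5 * 0.325
Step 3: k = 0.25 + 0.813
Step 4: k = 1.063 W/(m*K)

1.063


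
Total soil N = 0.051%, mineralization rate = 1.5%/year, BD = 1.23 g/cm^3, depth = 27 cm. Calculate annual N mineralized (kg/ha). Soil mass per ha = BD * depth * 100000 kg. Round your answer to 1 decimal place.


Step 1: Soil mass per ha = BD * depth * 100000 = 1.23 * 27 * 100000 = 3321000 kg
Step 2: Total N pool = soil mass * N%/100 = 3321000 * 0.051/100 = 1693.71 kg/ha
Step 3: N mineralized = N pool * rate%/100 = 1693.71 * 1.5/100 = 25.4 kg/ha/yr

25.4


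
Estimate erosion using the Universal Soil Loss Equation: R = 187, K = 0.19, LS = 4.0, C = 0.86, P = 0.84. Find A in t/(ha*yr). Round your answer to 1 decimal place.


Step 1: A = R * K * LS * C * P
Step 2: R * K = 187 * 0.19 = 35.53
Step 3: (R*K) * LS = 35.53 * 4.0 = 142.12
Step 4: * C * P = 142.12 * 0.86 * 0.84 = 102.7
Step 5: A = 102.7 t/(ha*yr)

102.7


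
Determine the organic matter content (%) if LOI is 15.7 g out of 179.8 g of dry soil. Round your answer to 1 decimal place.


Step 1: OM% = 100 * LOI / sample mass
Step 2: OM = 100 * 15.7 / 179.8
Step 3: OM = 8.7%

8.7


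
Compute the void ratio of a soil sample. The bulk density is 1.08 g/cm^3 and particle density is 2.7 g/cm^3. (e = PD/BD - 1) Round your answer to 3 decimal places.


Step 1: e = PD / BD - 1
Step 2: e = 2.7 / 1.08 - 1
Step 3: e = 2.5 - 1
Step 4: e = 1.5

1.5


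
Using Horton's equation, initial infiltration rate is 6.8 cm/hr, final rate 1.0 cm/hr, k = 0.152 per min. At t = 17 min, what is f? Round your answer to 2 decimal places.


Step 1: f = fc + (f0 - fc) * exp(-k * t)
Step 2: exp(-0.152 * 17) = 0.075472
Step 3: f = 1.0 + (6.8 - 1.0) * 0.075472
Step 4: f = 1.0 + 5.8 * 0.075472
Step 5: f = 1.44 cm/hr

1.44


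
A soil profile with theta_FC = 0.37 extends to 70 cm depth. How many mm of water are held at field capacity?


Step 1: Water (mm) = theta_FC * depth (cm) * 10
Step 2: Water = 0.37 * 70 * 10
Step 3: Water = 259.0 mm

259.0


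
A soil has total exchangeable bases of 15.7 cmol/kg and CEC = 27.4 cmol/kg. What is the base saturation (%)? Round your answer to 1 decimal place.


Step 1: BS = 100 * (sum of bases) / CEC
Step 2: BS = 100 * 15.7 / 27.4
Step 3: BS = 57.3%

57.3


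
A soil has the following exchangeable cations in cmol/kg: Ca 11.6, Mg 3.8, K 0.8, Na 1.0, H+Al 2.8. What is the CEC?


Step 1: CEC = Ca + Mg + K + Na + (H+Al)
Step 2: CEC = 11.6 + 3.8 + 0.8 + 1.0 + 2.8
Step 3: CEC = 20.0 cmol/kg

20.0


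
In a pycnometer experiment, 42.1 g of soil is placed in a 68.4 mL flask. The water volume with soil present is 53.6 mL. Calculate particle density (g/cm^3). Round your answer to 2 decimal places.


Step 1: Volume of solids = flask volume - water volume with soil
Step 2: V_solids = 68.4 - 53.6 = 14.8 mL
Step 3: Particle density = mass / V_solids = 42.1 / 14.8 = 2.84 g/cm^3

2.84


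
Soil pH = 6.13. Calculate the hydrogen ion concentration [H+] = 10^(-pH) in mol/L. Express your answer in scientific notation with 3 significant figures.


Step 1: [H+] = 10^(-pH)
Step 2: [H+] = 10^(-6.13)
Step 3: [H+] = 7.41e-07 mol/L

7.41e-07


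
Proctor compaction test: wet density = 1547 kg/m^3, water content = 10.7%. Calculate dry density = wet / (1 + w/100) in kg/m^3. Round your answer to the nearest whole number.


Step 1: Dry density = wet density / (1 + w/100)
Step 2: Dry density = 1547 / (1 + 10.7/100)
Step 3: Dry density = 1547 / 1.107
Step 4: Dry density = 1397 kg/m^3

1397


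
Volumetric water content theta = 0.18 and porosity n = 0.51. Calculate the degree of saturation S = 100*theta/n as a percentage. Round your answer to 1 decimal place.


Step 1: S = 100 * theta_v / n
Step 2: S = 100 * 0.18 / 0.51
Step 3: S = 35.3%

35.3


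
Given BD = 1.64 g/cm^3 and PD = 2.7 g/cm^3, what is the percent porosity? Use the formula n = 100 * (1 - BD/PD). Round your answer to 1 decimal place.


Step 1: Formula: n = 100 * (1 - BD / PD)
Step 2: n = 100 * (1 - 1.64 / 2.7)
Step 3: n = 100 * (1 - 0.60741)
Step 4: n = 39.3%

39.3


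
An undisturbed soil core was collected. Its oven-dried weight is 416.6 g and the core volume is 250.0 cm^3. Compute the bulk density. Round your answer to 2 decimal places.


Step 1: Identify the formula: BD = dry mass / volume
Step 2: Substitute values: BD = 416.6 / 250.0
Step 3: BD = 1.67 g/cm^3

1.67
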